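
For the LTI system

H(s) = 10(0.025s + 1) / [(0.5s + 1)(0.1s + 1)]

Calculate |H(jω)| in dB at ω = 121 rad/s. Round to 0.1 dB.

At ω = 121 rad/s:
zero (1 + j121·0.025) = 1 + j3.025 → |·| ≈ 3.186, ∠ ≈ 71.71°
pole (1 + j121·0.5) = 1 + j60.5 → |·| ≈ 60.508, ∠ ≈ 89.05°
pole (1 + j121·0.1) = 1 + j12.1 → |·| ≈ 12.141, ∠ ≈ 85.28°
|H| = 10 · 3.186 / (60.508 · 12.141) ≈ 0.043369
Gain = 20 log₁₀(0.043369) ≈ -27.26 dB

-27.3 dB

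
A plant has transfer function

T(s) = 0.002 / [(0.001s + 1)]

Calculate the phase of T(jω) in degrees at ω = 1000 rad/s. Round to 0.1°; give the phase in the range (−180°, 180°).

-45.0°

At ω = 1000 rad/s:
pole (1 + j1000·0.001) = 1 + j1 → |·| ≈ 1.4142, ∠ ≈ 45.00°
∠T = (0°) − (45.00°) = -45.00°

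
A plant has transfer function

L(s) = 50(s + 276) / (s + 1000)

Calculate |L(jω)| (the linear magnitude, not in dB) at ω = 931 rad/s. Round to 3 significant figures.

At s = jω = j931:
zero (s+276): 276 + j931 → |·| = √(276²+931²) = √942937 ≈ 971.05, ∠ = arctan(931/276) ≈ 73.49°
pole (s+1000): 1000 + j931 → |·| = √(1000²+931²) = √1866761 ≈ 1366.3, ∠ = arctan(931/1000) ≈ 42.95°
|L| = 50 · 971.05 / 1366.3 ≈ 35.536

35.5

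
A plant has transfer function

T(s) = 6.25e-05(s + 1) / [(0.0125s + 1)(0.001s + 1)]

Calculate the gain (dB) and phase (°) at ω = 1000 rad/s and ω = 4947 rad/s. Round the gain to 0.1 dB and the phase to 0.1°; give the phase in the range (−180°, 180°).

At ω = 1000 rad/s:
zero (1 + j1000·1) = 1 + j1000 → |·| ≈ 1000, ∠ ≈ 89.94°
pole (1 + j1000·0.0125) = 1 + j12.5 → |·| ≈ 12.54, ∠ ≈ 85.43°
pole (1 + j1000·0.001) = 1 + j1 → |·| ≈ 1.4142, ∠ ≈ 45.00°
|T| = 6.25e-05 · 1000 / (12.54 · 1.4142) ≈ 0.0035243
Gain = 20 log₁₀(0.0035243) ≈ -49.06 dB
∠T = (89.94°) − (85.43° + 45.00°) = -40.49°

At ω = 4947 rad/s:
zero (1 + j4947·1) = 1 + j4947 → |·| ≈ 4947, ∠ ≈ 89.99°
pole (1 + j4947·0.0125) = 1 + j61.8375 → |·| ≈ 61.846, ∠ ≈ 89.07°
pole (1 + j4947·0.001) = 1 + j4.947 → |·| ≈ 5.0471, ∠ ≈ 78.57°
|T| = 6.25e-05 · 4947 / (61.846 · 5.0471) ≈ 0.00099053
Gain = 20 log₁₀(0.00099053) ≈ -60.08 dB
∠T = (89.99°) − (89.07° + 78.57°) = -77.65°

ω = 1000: -49.1 dB, -40.5°; ω = 4947: -60.1 dB, -77.7°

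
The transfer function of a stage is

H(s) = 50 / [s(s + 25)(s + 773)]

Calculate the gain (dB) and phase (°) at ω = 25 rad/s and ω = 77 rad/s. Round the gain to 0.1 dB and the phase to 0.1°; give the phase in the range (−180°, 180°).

At s = jω = j25:
pole (s+25): 25 + j25 → |·| = √(25²+25²) = √1250 ≈ 35.355, ∠ = arctan(25/25) ≈ 45.00°
pole (s+773): 773 + j25 → |·| = √(773²+25²) = √598154 ≈ 773.4, ∠ = arctan(25/773) ≈ 1.85°
pole at origin: |s| = 25, ∠ = 90.00° (in denominator)
|H| = 50 / 6.8359e+05 ≈ 7.3143e-05
Gain = 20 log₁₀(7.3143e-05) ≈ -82.72 dB
∠H = 0.00° − 136.85° = -136.85°

At s = jω = j77:
pole (s+25): 25 + j77 → |·| = √(25²+77²) = √6554 ≈ 80.957, ∠ = arctan(77/25) ≈ 72.01°
pole (s+773): 773 + j77 → |·| = √(773²+77²) = √603458 ≈ 776.83, ∠ = arctan(77/773) ≈ 5.69°
pole at origin: |s| = 77, ∠ = 90.00° (in denominator)
|H| = 50 / 4.8425e+06 ≈ 1.0325e-05
Gain = 20 log₁₀(1.0325e-05) ≈ -99.72 dB
∠H = 0.00° − 167.70° = -167.70°

ω = 25: -82.7 dB, -136.9°; ω = 77: -99.7 dB, -167.7°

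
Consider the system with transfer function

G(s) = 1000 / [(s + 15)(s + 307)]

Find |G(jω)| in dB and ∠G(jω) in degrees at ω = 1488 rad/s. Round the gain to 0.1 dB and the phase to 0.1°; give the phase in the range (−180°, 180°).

-67.1 dB, -167.8°

At s = jω = j1488:
pole (s+15): 15 + j1488 → |·| = √(15²+1488²) = √2214369 ≈ 1488.1, ∠ = arctan(1488/15) ≈ 89.42°
pole (s+307): 307 + j1488 → |·| = √(307²+1488²) = √2308393 ≈ 1519.3, ∠ = arctan(1488/307) ≈ 78.34°
|G| = 1000 / 2.2609e+06 ≈ 0.0004423
Gain = 20 log₁₀(0.0004423) ≈ -67.09 dB
∠G = 0.00° − 167.76° = -167.76°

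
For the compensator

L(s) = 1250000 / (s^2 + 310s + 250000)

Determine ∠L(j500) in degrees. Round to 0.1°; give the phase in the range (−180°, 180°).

-90.0°

At s = jω = j500:
quadratic: (j500)² + 310·j500 + 250000 = 0 + j155000 → |·| ≈ 1.55e+05, ∠ ≈ 90.00°
∠L = 0.00° − 90.00° = -90.00°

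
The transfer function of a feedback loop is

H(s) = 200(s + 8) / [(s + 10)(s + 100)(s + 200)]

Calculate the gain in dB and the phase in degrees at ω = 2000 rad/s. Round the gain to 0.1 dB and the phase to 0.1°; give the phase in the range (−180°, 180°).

-86.1 dB, -171.4°

At s = jω = j2000:
zero (s+8): 8 + j2000 → |·| = √(8²+2000²) = √4000064 ≈ 2000, ∠ = arctan(2000/8) ≈ 89.77°
pole (s+10): 10 + j2000 → |·| = √(10²+2000²) = √4000100 ≈ 2000, ∠ = arctan(2000/10) ≈ 89.71°
pole (s+100): 100 + j2000 → |·| = √(100²+2000²) = √4010000 ≈ 2002.5, ∠ = arctan(2000/100) ≈ 87.14°
pole (s+200): 200 + j2000 → |·| = √(200²+2000²) = √4040000 ≈ 2010, ∠ = arctan(2000/200) ≈ 84.29°
|H| = 200 · 2000 / 8.05e+09 ≈ 4.9689e-05
Gain = 20 log₁₀(4.9689e-05) ≈ -86.07 dB
∠H = 89.77° − 261.14° = -171.37°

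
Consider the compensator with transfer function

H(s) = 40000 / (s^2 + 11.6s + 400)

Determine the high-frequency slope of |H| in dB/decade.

Each pole contributes −20 dB/decade at high frequency; each zero contributes +20 dB/decade.
Net: 0 zero(s) − 2 pole(s) → -40 dB/decade.

-40 dB/decade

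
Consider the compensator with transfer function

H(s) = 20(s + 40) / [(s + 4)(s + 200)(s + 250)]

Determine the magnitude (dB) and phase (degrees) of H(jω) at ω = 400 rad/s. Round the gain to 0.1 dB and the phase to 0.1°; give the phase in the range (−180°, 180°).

-80.4 dB, -126.6°

At s = jω = j400:
zero (s+40): 40 + j400 → |·| = √(40²+400²) = √161600 ≈ 402, ∠ = arctan(400/40) ≈ 84.29°
pole (s+4): 4 + j400 → |·| = √(4²+400²) = √160016 ≈ 400.02, ∠ = arctan(400/4) ≈ 89.43°
pole (s+200): 200 + j400 → |·| = √(200²+400²) = √200000 ≈ 447.21, ∠ = arctan(400/200) ≈ 63.43°
pole (s+250): 250 + j400 → |·| = √(250²+400²) = √222500 ≈ 471.7, ∠ = arctan(400/250) ≈ 57.99°
|H| = 20 · 402 / 8.4384e+07 ≈ 9.5279e-05
Gain = 20 log₁₀(9.5279e-05) ≈ -80.42 dB
∠H = 84.29° − 210.85° = -126.56°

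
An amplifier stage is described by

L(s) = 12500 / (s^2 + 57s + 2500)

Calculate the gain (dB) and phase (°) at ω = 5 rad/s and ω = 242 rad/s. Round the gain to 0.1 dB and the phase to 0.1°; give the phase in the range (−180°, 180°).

ω = 5: 14.0 dB, -6.6°; ω = 242: -13.3 dB, -166.2°

At s = jω = j5:
quadratic: (j5)² + 57·j5 + 2500 = 2475 + j285 → |·| ≈ 2491.4, ∠ ≈ 6.57°
|L| = 12500 / 2491.4 ≈ 5.0173
Gain = 20 log₁₀(5.0173) ≈ 14.01 dB
∠L = 0.00° − 6.57° = -6.57°

At s = jω = j242:
quadratic: (j242)² + 57·j242 + 2500 = -56064 + j13794 → |·| ≈ 57736, ∠ ≈ 166.18°
|L| = 12500 / 57736 ≈ 0.2165
Gain = 20 log₁₀(0.2165) ≈ -13.29 dB
∠L = 0.00° − 166.18° = -166.18°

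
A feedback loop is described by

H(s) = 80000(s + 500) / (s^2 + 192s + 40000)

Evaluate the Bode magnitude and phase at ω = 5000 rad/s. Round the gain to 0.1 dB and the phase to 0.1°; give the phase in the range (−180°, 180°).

24.1 dB, -93.5°

At s = jω = j5000:
zero (s+500): 500 + j5000 → |·| = √(500²+5000²) = √25250000 ≈ 5024.9, ∠ = arctan(5000/500) ≈ 84.29°
quadratic: (j5000)² + 192·j5000 + 40000 = -24960000 + j960000 → |·| ≈ 2.4978e+07, ∠ ≈ 177.80°
|H| = 80000 · 5024.9 / 2.4978e+07 ≈ 16.094
Gain = 20 log₁₀(16.094) ≈ 24.13 dB
∠H = 84.29° − 177.80° = -93.51°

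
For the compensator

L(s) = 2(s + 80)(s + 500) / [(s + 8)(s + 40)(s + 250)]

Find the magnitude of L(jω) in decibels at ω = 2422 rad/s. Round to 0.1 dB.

At s = jω = j2422:
zero (s+80): 80 + j2422 → |·| = √(80²+2422²) = √5872484 ≈ 2423.3, ∠ = arctan(2422/80) ≈ 88.11°
zero (s+500): 500 + j2422 → |·| = √(500²+2422²) = √6116084 ≈ 2473.1, ∠ = arctan(2422/500) ≈ 78.34°
pole (s+8): 8 + j2422 → |·| = √(8²+2422²) = √5866148 ≈ 2422, ∠ = arctan(2422/8) ≈ 89.81°
pole (s+40): 40 + j2422 → |·| = √(40²+2422²) = √5867684 ≈ 2422.3, ∠ = arctan(2422/40) ≈ 89.05°
pole (s+250): 250 + j2422 → |·| = √(250²+2422²) = √5928584 ≈ 2434.9, ∠ = arctan(2422/250) ≈ 84.11°
|L| = 2 · 5.9931e+06 / 1.4285e+10 ≈ 0.00083908
Gain = 20 log₁₀(0.00083908) ≈ -61.52 dB

-61.5 dB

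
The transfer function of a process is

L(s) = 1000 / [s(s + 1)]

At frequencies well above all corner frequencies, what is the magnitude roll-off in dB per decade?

-40 dB/decade

Each pole contributes −20 dB/decade at high frequency; each zero contributes +20 dB/decade.
Net: 0 zero(s) − 2 pole(s) → -40 dB/decade.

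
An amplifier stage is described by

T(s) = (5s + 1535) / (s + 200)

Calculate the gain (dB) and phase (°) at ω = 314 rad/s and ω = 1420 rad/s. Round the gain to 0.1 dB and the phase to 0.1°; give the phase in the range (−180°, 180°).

ω = 314: 15.4 dB, -11.9°; ω = 1420: 14.1 dB, -4.2°

Substitute s = j314:
Numerator: 5(j314) + 1535 = 1535 + j1570
Denominator: (j314) + 200 = 200 + j314
|N| = √(1535² + 1570²) ≈ 2195.7, ∠N ≈ 45.65°
|D| = √(200² + 314²) ≈ 372.28, ∠D ≈ 57.51°
|T| = 2195.7 / 372.28 ≈ 5.898
Gain = 20 log₁₀(5.898) ≈ 15.41 dB
∠T = 45.65° − 57.51° = -11.86°

Substitute s = j1420:
Numerator: 5(j1420) + 1535 = 1535 + j7100
Denominator: (j1420) + 200 = 200 + j1420
|N| = √(1535² + 7100²) ≈ 7264, ∠N ≈ 77.80°
|D| = √(200² + 1420²) ≈ 1434, ∠D ≈ 81.98°
|T| = 7264 / 1434 ≈ 5.0656
Gain = 20 log₁₀(5.0656) ≈ 14.09 dB
∠T = 77.80° − 81.98° = -4.18°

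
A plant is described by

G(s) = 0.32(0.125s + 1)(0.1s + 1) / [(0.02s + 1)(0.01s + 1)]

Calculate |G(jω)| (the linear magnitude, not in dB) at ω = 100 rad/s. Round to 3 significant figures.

12.8

At ω = 100 rad/s:
zero (1 + j100·0.125) = 1 + j12.5 → |·| ≈ 12.54, ∠ ≈ 85.43°
zero (1 + j100·0.1) = 1 + j10 → |·| ≈ 10.05, ∠ ≈ 84.29°
pole (1 + j100·0.02) = 1 + j2 → |·| ≈ 2.2361, ∠ ≈ 63.43°
pole (1 + j100·0.01) = 1 + j1 → |·| ≈ 1.4142, ∠ ≈ 45.00°
|G| = 0.32 · 12.54 · 10.05 / (2.2361 · 1.4142) ≈ 12.753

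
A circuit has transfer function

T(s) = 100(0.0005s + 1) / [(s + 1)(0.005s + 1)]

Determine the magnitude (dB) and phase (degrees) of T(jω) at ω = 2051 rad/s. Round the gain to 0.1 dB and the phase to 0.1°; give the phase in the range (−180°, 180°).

-43.4 dB, -128.7°

At ω = 2051 rad/s:
zero (1 + j2051·0.0005) = 1 + j1.0255 → |·| ≈ 1.4324, ∠ ≈ 45.72°
pole (1 + j2051·1) = 1 + j2051 → |·| ≈ 2051, ∠ ≈ 89.97°
pole (1 + j2051·0.005) = 1 + j10.255 → |·| ≈ 10.304, ∠ ≈ 84.43°
|T| = 100 · 1.4324 / (2051 · 10.304) ≈ 0.0067779
Gain = 20 log₁₀(0.0067779) ≈ -43.38 dB
∠T = (45.72°) − (89.97° + 84.43°) = -128.68°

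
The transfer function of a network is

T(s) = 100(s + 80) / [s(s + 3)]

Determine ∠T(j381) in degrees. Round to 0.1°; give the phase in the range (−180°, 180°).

-101.4°

At s = jω = j381:
zero (s+80): 80 + j381 → |·| = √(80²+381²) = √151561 ≈ 389.31, ∠ = arctan(381/80) ≈ 78.14°
pole (s+3): 3 + j381 → |·| = √(3²+381²) = √145170 ≈ 381.01, ∠ = arctan(381/3) ≈ 89.55°
pole at origin: |s| = 381, ∠ = 90.00° (in denominator)
∠T = 78.14° − 179.55° = -101.41°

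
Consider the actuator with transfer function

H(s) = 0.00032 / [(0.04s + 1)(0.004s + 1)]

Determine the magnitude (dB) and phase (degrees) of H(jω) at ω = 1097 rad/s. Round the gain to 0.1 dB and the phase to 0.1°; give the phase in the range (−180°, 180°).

-115.8 dB, -165.9°

At ω = 1097 rad/s:
pole (1 + j1097·0.04) = 1 + j43.88 → |·| ≈ 43.891, ∠ ≈ 88.69°
pole (1 + j1097·0.004) = 1 + j4.388 → |·| ≈ 4.5005, ∠ ≈ 77.16°
|H| = 0.00032 · 1 / (43.891 · 4.5005) ≈ 1.62e-06
Gain = 20 log₁₀(1.62e-06) ≈ -115.81 dB
∠H = (0°) − (88.69° + 77.16°) = -165.85°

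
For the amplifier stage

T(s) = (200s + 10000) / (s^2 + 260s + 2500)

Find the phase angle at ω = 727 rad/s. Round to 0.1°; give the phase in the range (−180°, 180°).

Substitute s = j727:
Numerator: 200(j727) + 10000 = 10000 + j145400
Denominator: (j727)^2 + 260(j727) + 2500 = -526029 + j189020
|N| = √(10000² + 145400²) ≈ 1.4574e+05, ∠N ≈ 86.07°
|D| = √(526029² + 189020²) ≈ 5.5896e+05, ∠D ≈ 160.23°
∠T = 86.07° − 160.23° = -74.16°

-74.2°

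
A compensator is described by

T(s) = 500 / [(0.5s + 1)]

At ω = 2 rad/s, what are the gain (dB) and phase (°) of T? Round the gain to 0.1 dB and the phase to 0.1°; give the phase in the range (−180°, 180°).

51.0 dB, -45.0°

At ω = 2 rad/s:
pole (1 + j2·0.5) = 1 + j1 → |·| ≈ 1.4142, ∠ ≈ 45.00°
|T| = 500 · 1 / (1.4142) ≈ 353.56
Gain = 20 log₁₀(353.56) ≈ 50.97 dB
∠T = (0°) − (45.00°) = -45.00°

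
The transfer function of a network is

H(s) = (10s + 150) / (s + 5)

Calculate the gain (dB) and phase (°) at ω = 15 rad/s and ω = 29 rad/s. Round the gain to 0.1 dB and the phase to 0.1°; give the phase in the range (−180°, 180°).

Substitute s = j15:
Numerator: 10(j15) + 150 = 150 + j150
Denominator: (j15) + 5 = 5 + j15
|N| = √(150² + 150²) ≈ 212.13, ∠N ≈ 45.00°
|D| = √(5² + 15²) ≈ 15.811, ∠D ≈ 71.57°
|H| = 212.13 / 15.811 ≈ 13.417
Gain = 20 log₁₀(13.417) ≈ 22.55 dB
∠H = 45.00° − 71.57° = -26.57°

Substitute s = j29:
Numerator: 10(j29) + 150 = 150 + j290
Denominator: (j29) + 5 = 5 + j29
|N| = √(150² + 290²) ≈ 326.5, ∠N ≈ 62.65°
|D| = √(5² + 29²) ≈ 29.428, ∠D ≈ 80.22°
|H| = 326.5 / 29.428 ≈ 11.095
Gain = 20 log₁₀(11.095) ≈ 20.90 dB
∠H = 62.65° − 80.22° = -17.57°

ω = 15: 22.6 dB, -26.6°; ω = 29: 20.9 dB, -17.6°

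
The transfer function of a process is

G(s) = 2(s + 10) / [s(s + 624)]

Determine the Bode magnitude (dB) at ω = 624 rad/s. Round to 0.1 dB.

-52.9 dB

At s = jω = j624:
zero (s+10): 10 + j624 → |·| = √(10²+624²) = √389476 ≈ 624.08, ∠ = arctan(624/10) ≈ 89.08°
pole (s+624): 624 + j624 → |·| = √(624²+624²) = √778752 ≈ 882.47, ∠ = arctan(624/624) ≈ 45.00°
pole at origin: |s| = 624, ∠ = 90.00° (in denominator)
|G| = 2 · 624.08 / 5.5066e+05 ≈ 0.0022667
Gain = 20 log₁₀(0.0022667) ≈ -52.89 dB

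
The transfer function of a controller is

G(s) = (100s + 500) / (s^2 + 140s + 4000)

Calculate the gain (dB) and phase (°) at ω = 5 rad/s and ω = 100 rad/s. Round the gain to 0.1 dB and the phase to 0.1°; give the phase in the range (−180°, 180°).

ω = 5: -15.1 dB, 35.0°; ω = 100: -3.6 dB, -26.1°

Substitute s = j5:
Numerator: 100(j5) + 500 = 500 + j500
Denominator: (j5)^2 + 140(j5) + 4000 = 3975 + j700
|N| = √(500² + 500²) ≈ 707.11, ∠N ≈ 45.00°
|D| = √(3975² + 700²) ≈ 4036.2, ∠D ≈ 9.99°
|G| = 707.11 / 4036.2 ≈ 0.17519
Gain = 20 log₁₀(0.17519) ≈ -15.13 dB
∠G = 45.00° − 9.99° = 35.01°

Substitute s = j100:
Numerator: 100(j100) + 500 = 500 + j10000
Denominator: (j100)^2 + 140(j100) + 4000 = -6000 + j14000
|N| = √(500² + 10000²) ≈ 10012, ∠N ≈ 87.14°
|D| = √(6000² + 14000²) ≈ 15232, ∠D ≈ 113.20°
|G| = 10012 / 15232 ≈ 0.6573
Gain = 20 log₁₀(0.6573) ≈ -3.64 dB
∠G = 87.14° − 113.20° = -26.06°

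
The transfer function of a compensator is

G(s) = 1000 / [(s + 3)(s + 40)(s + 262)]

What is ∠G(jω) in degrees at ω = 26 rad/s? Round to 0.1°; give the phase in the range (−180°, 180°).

-122.1°

At s = jω = j26:
pole (s+3): 3 + j26 → |·| = √(3²+26²) = √685 ≈ 26.173, ∠ = arctan(26/3) ≈ 83.42°
pole (s+40): 40 + j26 → |·| = √(40²+26²) = √2276 ≈ 47.707, ∠ = arctan(26/40) ≈ 33.02°
pole (s+262): 262 + j26 → |·| = √(262²+26²) = √69320 ≈ 263.29, ∠ = arctan(26/262) ≈ 5.67°
∠G = 0.00° − 122.11° = -122.11°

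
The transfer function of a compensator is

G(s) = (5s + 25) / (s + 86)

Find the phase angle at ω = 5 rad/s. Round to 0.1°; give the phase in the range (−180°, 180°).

Substitute s = j5:
Numerator: 5(j5) + 25 = 25 + j25
Denominator: (j5) + 86 = 86 + j5
|N| = √(25² + 25²) ≈ 35.355, ∠N ≈ 45.00°
|D| = √(86² + 5²) ≈ 86.145, ∠D ≈ 3.33°
∠G = 45.00° − 3.33° = 41.67°

41.7°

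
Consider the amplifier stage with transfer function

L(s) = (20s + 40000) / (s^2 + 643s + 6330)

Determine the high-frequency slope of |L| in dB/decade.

Each pole contributes −20 dB/decade at high frequency; each zero contributes +20 dB/decade.
Net: 1 zero(s) − 2 pole(s) → -20 dB/decade.

-20 dB/decade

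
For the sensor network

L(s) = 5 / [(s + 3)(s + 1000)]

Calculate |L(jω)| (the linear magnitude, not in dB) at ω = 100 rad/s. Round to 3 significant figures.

At s = jω = j100:
pole (s+3): 3 + j100 → |·| = √(3²+100²) = √10009 ≈ 100.04, ∠ = arctan(100/3) ≈ 88.28°
pole (s+1000): 1000 + j100 → |·| = √(1000²+100²) = √1010000 ≈ 1005, ∠ = arctan(100/1000) ≈ 5.71°
|L| = 5 / 1.0054e+05 ≈ 4.9731e-05

4.97e-05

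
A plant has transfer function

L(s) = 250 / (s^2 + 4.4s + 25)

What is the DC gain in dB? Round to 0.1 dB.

20.0 dB

L(0) = 250 / 25 = 10
20 log₁₀(10) ≈ 20.00 dB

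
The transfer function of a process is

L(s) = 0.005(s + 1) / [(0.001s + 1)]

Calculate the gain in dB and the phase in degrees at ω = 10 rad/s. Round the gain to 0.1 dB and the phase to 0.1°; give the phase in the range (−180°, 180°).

-26.0 dB, 83.7°

At ω = 10 rad/s:
zero (1 + j10·1) = 1 + j10 → |·| ≈ 10.05, ∠ ≈ 84.29°
pole (1 + j10·0.001) = 1 + j0.01 → |·| ≈ 1, ∠ ≈ 0.57°
|L| = 0.005 · 10.05 / (1) ≈ 0.05025
Gain = 20 log₁₀(0.05025) ≈ -25.98 dB
∠L = (84.29°) − (0.57°) = 83.72°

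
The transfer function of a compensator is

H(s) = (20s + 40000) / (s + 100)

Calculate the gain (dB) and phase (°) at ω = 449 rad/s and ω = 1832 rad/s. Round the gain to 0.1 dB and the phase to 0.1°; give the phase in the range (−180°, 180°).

Substitute s = j449:
Numerator: 20(j449) + 40000 = 40000 + j8980
Denominator: (j449) + 100 = 100 + j449
|N| = √(40000² + 8980²) ≈ 40996, ∠N ≈ 12.65°
|D| = √(100² + 449²) ≈ 460, ∠D ≈ 77.44°
|H| = 40996 / 460 ≈ 89.122
Gain = 20 log₁₀(89.122) ≈ 39.00 dB
∠H = 12.65° − 77.44° = -64.79°

Substitute s = j1832:
Numerator: 20(j1832) + 40000 = 40000 + j36640
Denominator: (j1832) + 100 = 100 + j1832
|N| = √(40000² + 36640²) ≈ 54245, ∠N ≈ 42.49°
|D| = √(100² + 1832²) ≈ 1834.7, ∠D ≈ 86.88°
|H| = 54245 / 1834.7 ≈ 29.566
Gain = 20 log₁₀(29.566) ≈ 29.42 dB
∠H = 42.49° − 86.88° = -44.39°

ω = 449: 39.0 dB, -64.8°; ω = 1832: 29.4 dB, -44.4°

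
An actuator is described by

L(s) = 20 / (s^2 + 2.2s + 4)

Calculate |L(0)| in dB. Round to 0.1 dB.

L(0) = 20 / 4 = 5
20 log₁₀(5) ≈ 13.98 dB

14.0 dB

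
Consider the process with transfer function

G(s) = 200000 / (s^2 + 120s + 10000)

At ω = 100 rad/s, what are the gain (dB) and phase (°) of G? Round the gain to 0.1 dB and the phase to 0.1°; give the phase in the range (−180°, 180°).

At s = jω = j100:
quadratic: (j100)² + 120·j100 + 10000 = 0 + j12000 → |·| ≈ 12000, ∠ ≈ 90.00°
|G| = 200000 / 12000 ≈ 16.667
Gain = 20 log₁₀(16.667) ≈ 24.44 dB
∠G = 0.00° − 90.00° = -90.00°

24.4 dB, -90.0°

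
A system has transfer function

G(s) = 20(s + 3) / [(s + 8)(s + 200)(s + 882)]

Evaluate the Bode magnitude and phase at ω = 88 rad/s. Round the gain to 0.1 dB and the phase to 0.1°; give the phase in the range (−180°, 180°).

-79.8 dB, -26.2°

At s = jω = j88:
zero (s+3): 3 + j88 → |·| = √(3²+88²) = √7753 ≈ 88.051, ∠ = arctan(88/3) ≈ 88.05°
pole (s+8): 8 + j88 → |·| = √(8²+88²) = √7808 ≈ 88.363, ∠ = arctan(88/8) ≈ 84.81°
pole (s+200): 200 + j88 → |·| = √(200²+88²) = √47744 ≈ 218.5, ∠ = arctan(88/200) ≈ 23.75°
pole (s+882): 882 + j88 → |·| = √(882²+88²) = √785668 ≈ 886.38, ∠ = arctan(88/882) ≈ 5.70°
|G| = 20 · 88.051 / 1.7114e+07 ≈ 0.0001029
Gain = 20 log₁₀(0.0001029) ≈ -79.75 dB
∠G = 88.05° − 114.26° = -26.21°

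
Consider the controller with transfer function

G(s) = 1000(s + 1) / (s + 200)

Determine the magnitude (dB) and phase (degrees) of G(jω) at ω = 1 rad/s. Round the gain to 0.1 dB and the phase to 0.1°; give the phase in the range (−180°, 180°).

At s = jω = j1:
zero (s+1): 1 + j1 → |·| = √(1²+1²) = √2 ≈ 1.4142, ∠ = arctan(1/1) ≈ 45.00°
pole (s+200): 200 + j1 → |·| = √(200²+1²) = √40001 ≈ 200, ∠ = arctan(1/200) ≈ 0.29°
|G| = 1000 · 1.4142 / 200 ≈ 7.071
Gain = 20 log₁₀(7.071) ≈ 16.99 dB
∠G = 45.00° − 0.29° = 44.71°

17.0 dB, 44.7°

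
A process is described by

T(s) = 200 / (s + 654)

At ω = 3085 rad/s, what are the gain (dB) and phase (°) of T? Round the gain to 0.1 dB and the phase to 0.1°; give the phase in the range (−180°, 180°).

Substitute s = j3085:
Numerator: 200 = 200 + j0
Denominator: (j3085) + 654 = 654 + j3085
|N| = √(200² + 0²) ≈ 200, ∠N ≈ 0.00°
|D| = √(654² + 3085²) ≈ 3153.6, ∠D ≈ 78.03°
|T| = 200 / 3153.6 ≈ 0.06342
Gain = 20 log₁₀(0.06342) ≈ -23.96 dB
∠T = 0.00° − 78.03° = -78.03°

-24.0 dB, -78.0°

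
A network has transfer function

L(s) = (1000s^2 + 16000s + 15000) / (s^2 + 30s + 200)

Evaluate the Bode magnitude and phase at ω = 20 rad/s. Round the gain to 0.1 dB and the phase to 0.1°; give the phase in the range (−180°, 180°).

Substitute s = j20:
Numerator: 1000(j20)^2 + 16000(j20) + 15000 = -385000 + j320000
Denominator: (j20)^2 + 30(j20) + 200 = -200 + j600
|N| = √(385000² + 320000²) ≈ 5.0062e+05, ∠N ≈ 140.27°
|D| = √(200² + 600²) ≈ 632.46, ∠D ≈ 108.43°
|L| = 5.0062e+05 / 632.46 ≈ 791.54
Gain = 20 log₁₀(791.54) ≈ 57.97 dB
∠L = 140.27° − 108.43° = 31.84°

58.0 dB, 31.8°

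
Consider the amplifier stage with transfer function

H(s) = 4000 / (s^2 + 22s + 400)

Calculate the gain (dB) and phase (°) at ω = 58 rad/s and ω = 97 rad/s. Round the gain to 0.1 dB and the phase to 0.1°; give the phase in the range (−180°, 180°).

ω = 58: 1.9 dB, -156.7°; ω = 97: -7.3 dB, -166.7°

At s = jω = j58:
quadratic: (j58)² + 22·j58 + 400 = -2964 + j1276 → |·| ≈ 3227, ∠ ≈ 156.71°
|H| = 4000 / 3227 ≈ 1.2395
Gain = 20 log₁₀(1.2395) ≈ 1.86 dB
∠H = 0.00° − 156.71° = -156.71°

At s = jω = j97:
quadratic: (j97)² + 22·j97 + 400 = -9009 + j2134 → |·| ≈ 9258.3, ∠ ≈ 166.67°
|H| = 4000 / 9258.3 ≈ 0.43204
Gain = 20 log₁₀(0.43204) ≈ -7.29 dB
∠H = 0.00° − 166.67° = -166.67°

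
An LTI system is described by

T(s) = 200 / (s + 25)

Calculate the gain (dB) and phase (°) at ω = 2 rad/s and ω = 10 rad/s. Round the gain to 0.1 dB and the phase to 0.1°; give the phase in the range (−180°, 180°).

ω = 2: 18.0 dB, -4.6°; ω = 10: 17.4 dB, -21.8°

At s = jω = j2:
pole (s+25): 25 + j2 → |·| = √(25²+2²) = √629 ≈ 25.08, ∠ = arctan(2/25) ≈ 4.57°
|T| = 200 / 25.08 ≈ 7.9745
Gain = 20 log₁₀(7.9745) ≈ 18.03 dB
∠T = 0.00° − 4.57° = -4.57°

At s = jω = j10:
pole (s+25): 25 + j10 → |·| = √(25²+10²) = √725 ≈ 26.926, ∠ = arctan(10/25) ≈ 21.80°
|T| = 200 / 26.926 ≈ 7.4278
Gain = 20 log₁₀(7.4278) ≈ 17.42 dB
∠T = 0.00° − 21.80° = -21.80°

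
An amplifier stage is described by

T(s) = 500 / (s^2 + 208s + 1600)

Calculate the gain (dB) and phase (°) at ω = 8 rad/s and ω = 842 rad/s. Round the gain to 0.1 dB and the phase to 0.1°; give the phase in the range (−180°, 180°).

ω = 8: -13.1 dB, -47.3°; ω = 842: -63.3 dB, -166.1°

Substitute s = j8:
Numerator: 500 = 500 + j0
Denominator: (j8)^2 + 208(j8) + 1600 = 1536 + j1664
|N| = √(500² + 0²) ≈ 500, ∠N ≈ 0.00°
|D| = √(1536² + 1664²) ≈ 2264.6, ∠D ≈ 47.29°
|T| = 500 / 2264.6 ≈ 0.22079
Gain = 20 log₁₀(0.22079) ≈ -13.12 dB
∠T = 0.00° − 47.29° = -47.29°

Substitute s = j842:
Numerator: 500 = 500 + j0
Denominator: (j842)^2 + 208(j842) + 1600 = -707364 + j175136
|N| = √(500² + 0²) ≈ 500, ∠N ≈ 0.00°
|D| = √(707364² + 175136²) ≈ 7.2872e+05, ∠D ≈ 166.09°
|T| = 500 / 7.2872e+05 ≈ 0.00068613
Gain = 20 log₁₀(0.00068613) ≈ -63.27 dB
∠T = 0.00° − 166.09° = -166.09°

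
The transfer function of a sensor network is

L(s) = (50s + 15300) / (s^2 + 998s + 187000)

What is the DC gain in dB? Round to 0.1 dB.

L(0) = 15300 / 187000 ≈ 0.081818
20 log₁₀(0.081818) ≈ -21.74 dB

-21.7 dB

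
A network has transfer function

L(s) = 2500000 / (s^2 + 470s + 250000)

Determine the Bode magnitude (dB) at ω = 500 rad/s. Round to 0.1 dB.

20.5 dB

At s = jω = j500:
quadratic: (j500)² + 470·j500 + 250000 = 0 + j235000 → |·| ≈ 2.35e+05, ∠ ≈ 90.00°
|L| = 2500000 / 2.35e+05 ≈ 10.638
Gain = 20 log₁₀(10.638) ≈ 20.54 dB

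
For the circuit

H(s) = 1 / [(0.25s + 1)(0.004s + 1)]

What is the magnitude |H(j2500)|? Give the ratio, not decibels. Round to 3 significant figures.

At ω = 2500 rad/s:
pole (1 + j2500·0.25) = 1 + j625 → |·| ≈ 625, ∠ ≈ 89.91°
pole (1 + j2500·0.004) = 1 + j10 → |·| ≈ 10.05, ∠ ≈ 84.29°
|H| = 1 · 1 / (625 · 10.05) ≈ 0.0001592

0.000159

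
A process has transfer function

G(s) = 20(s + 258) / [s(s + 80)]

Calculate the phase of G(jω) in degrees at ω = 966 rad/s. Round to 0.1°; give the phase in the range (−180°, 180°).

-100.2°

At s = jω = j966:
zero (s+258): 258 + j966 → |·| = √(258²+966²) = √999720 ≈ 999.86, ∠ = arctan(966/258) ≈ 75.05°
pole (s+80): 80 + j966 → |·| = √(80²+966²) = √939556 ≈ 969.31, ∠ = arctan(966/80) ≈ 85.27°
pole at origin: |s| = 966, ∠ = 90.00° (in denominator)
∠G = 75.05° − 175.27° = -100.22°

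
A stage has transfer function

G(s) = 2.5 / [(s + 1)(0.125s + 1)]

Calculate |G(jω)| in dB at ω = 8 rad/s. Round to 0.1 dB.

At ω = 8 rad/s:
pole (1 + j8·1) = 1 + j8 → |·| ≈ 8.0623, ∠ ≈ 82.87°
pole (1 + j8·0.125) = 1 + j1 → |·| ≈ 1.4142, ∠ ≈ 45.00°
|G| = 2.5 · 1 / (8.0623 · 1.4142) ≈ 0.21927
Gain = 20 log₁₀(0.21927) ≈ -13.18 dB

-13.2 dB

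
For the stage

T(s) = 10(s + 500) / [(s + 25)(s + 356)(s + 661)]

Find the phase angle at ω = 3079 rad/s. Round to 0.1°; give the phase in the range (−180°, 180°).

At s = jω = j3079:
zero (s+500): 500 + j3079 → |·| = √(500²+3079²) = √9730241 ≈ 3119.3, ∠ = arctan(3079/500) ≈ 80.78°
pole (s+25): 25 + j3079 → |·| = √(25²+3079²) = √9480866 ≈ 3079.1, ∠ = arctan(3079/25) ≈ 89.53°
pole (s+356): 356 + j3079 → |·| = √(356²+3079²) = √9606977 ≈ 3099.5, ∠ = arctan(3079/356) ≈ 83.40°
pole (s+661): 661 + j3079 → |·| = √(661²+3079²) = √9917162 ≈ 3149.2, ∠ = arctan(3079/661) ≈ 77.88°
∠T = 80.78° − 250.81° = -170.03°

-170.0°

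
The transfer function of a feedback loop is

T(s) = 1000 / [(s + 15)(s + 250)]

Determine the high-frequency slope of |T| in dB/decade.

Each pole contributes −20 dB/decade at high frequency; each zero contributes +20 dB/decade.
Net: 0 zero(s) − 2 pole(s) → -40 dB/decade.

-40 dB/decade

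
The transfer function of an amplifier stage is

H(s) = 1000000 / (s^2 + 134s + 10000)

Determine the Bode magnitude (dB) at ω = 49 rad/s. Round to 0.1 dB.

At s = jω = j49:
quadratic: (j49)² + 134·j49 + 10000 = 7599 + j6566 → |·| ≈ 10043, ∠ ≈ 40.83°
|H| = 1000000 / 10043 ≈ 99.572
Gain = 20 log₁₀(99.572) ≈ 39.96 dB

40.0 dB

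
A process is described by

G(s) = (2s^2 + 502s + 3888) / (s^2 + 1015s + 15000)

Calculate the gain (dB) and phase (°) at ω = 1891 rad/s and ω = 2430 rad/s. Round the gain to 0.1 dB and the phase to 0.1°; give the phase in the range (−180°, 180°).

ω = 1891: 5.0 dB, 20.8°; ω = 2430: 5.4 dB, 16.8°

Substitute s = j1891:
Numerator: 2(j1891)^2 + 502(j1891) + 3888 = -7147874 + j949282
Denominator: (j1891)^2 + 1015(j1891) + 15000 = -3560881 + j1919365
|N| = √(7147874² + 949282²) ≈ 7.2106e+06, ∠N ≈ 172.44°
|D| = √(3560881² + 1919365²) ≈ 4.0452e+06, ∠D ≈ 151.67°
|G| = 7.2106e+06 / 4.0452e+06 ≈ 1.7825
Gain = 20 log₁₀(1.7825) ≈ 5.02 dB
∠G = 172.44° − 151.67° = 20.77°

Substitute s = j2430:
Numerator: 2(j2430)^2 + 502(j2430) + 3888 = -11805912 + j1219860
Denominator: (j2430)^2 + 1015(j2430) + 15000 = -5889900 + j2466450
|N| = √(11805912² + 1219860²) ≈ 1.1869e+07, ∠N ≈ 174.10°
|D| = √(5889900² + 2466450²) ≈ 6.3855e+06, ∠D ≈ 157.28°
|G| = 1.1869e+07 / 6.3855e+06 ≈ 1.8587
Gain = 20 log₁₀(1.8587) ≈ 5.38 dB
∠G = 174.10° − 157.28° = 16.82°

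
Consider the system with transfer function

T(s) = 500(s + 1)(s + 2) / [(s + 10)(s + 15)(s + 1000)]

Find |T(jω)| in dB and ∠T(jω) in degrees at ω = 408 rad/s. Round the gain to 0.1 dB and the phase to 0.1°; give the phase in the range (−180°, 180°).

-6.7 dB, -19.1°

At s = jω = j408:
zero (s+1): 1 + j408 → |·| = √(1²+408²) = √166465 ≈ 408, ∠ = arctan(408/1) ≈ 89.86°
zero (s+2): 2 + j408 → |·| = √(2²+408²) = √166468 ≈ 408, ∠ = arctan(408/2) ≈ 89.72°
pole (s+10): 10 + j408 → |·| = √(10²+408²) = √166564 ≈ 408.12, ∠ = arctan(408/10) ≈ 88.60°
pole (s+15): 15 + j408 → |·| = √(15²+408²) = √166689 ≈ 408.28, ∠ = arctan(408/15) ≈ 87.89°
pole (s+1000): 1000 + j408 → |·| = √(1000²+408²) = √1166464 ≈ 1080, ∠ = arctan(408/1000) ≈ 22.20°
|T| = 500 · 1.6646e+05 / 1.7996e+08 ≈ 0.46249
Gain = 20 log₁₀(0.46249) ≈ -6.70 dB
∠T = 179.58° − 198.69° = -19.11°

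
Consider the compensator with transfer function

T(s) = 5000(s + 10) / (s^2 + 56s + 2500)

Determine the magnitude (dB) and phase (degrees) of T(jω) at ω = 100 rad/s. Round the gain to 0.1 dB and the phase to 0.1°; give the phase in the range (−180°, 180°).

At s = jω = j100:
zero (s+10): 10 + j100 → |·| = √(10²+100²) = √10100 ≈ 100.5, ∠ = arctan(100/10) ≈ 84.29°
quadratic: (j100)² + 56·j100 + 2500 = -7500 + j5600 → |·| ≈ 9360, ∠ ≈ 143.25°
|T| = 5000 · 100.5 / 9360 ≈ 53.686
Gain = 20 log₁₀(53.686) ≈ 34.60 dB
∠T = 84.29° − 143.25° = -58.96°

34.6 dB, -59.0°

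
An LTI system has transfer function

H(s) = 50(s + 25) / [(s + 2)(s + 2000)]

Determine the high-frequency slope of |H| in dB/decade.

-20 dB/decade

Each pole contributes −20 dB/decade at high frequency; each zero contributes +20 dB/decade.
Net: 1 zero(s) − 2 pole(s) → -20 dB/decade.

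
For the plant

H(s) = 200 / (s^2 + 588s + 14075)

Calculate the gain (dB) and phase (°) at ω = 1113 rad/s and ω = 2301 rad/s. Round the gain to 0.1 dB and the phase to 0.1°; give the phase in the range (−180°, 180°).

ω = 1113: -76.8 dB, -151.9°; ω = 2301: -88.7 dB, -165.6°

Substitute s = j1113:
Numerator: 200 = 200 + j0
Denominator: (j1113)^2 + 588(j1113) + 14075 = -1224694 + j654444
|N| = √(200² + 0²) ≈ 200, ∠N ≈ 0.00°
|D| = √(1224694² + 654444²) ≈ 1.3886e+06, ∠D ≈ 151.88°
|H| = 200 / 1.3886e+06 ≈ 0.00014403
Gain = 20 log₁₀(0.00014403) ≈ -76.83 dB
∠H = 0.00° − 151.88° = -151.88°

Substitute s = j2301:
Numerator: 200 = 200 + j0
Denominator: (j2301)^2 + 588(j2301) + 14075 = -5280526 + j1352988
|N| = √(200² + 0²) ≈ 200, ∠N ≈ 0.00°
|D| = √(5280526² + 1352988²) ≈ 5.4511e+06, ∠D ≈ 165.63°
|H| = 200 / 5.4511e+06 ≈ 3.669e-05
Gain = 20 log₁₀(3.669e-05) ≈ -88.71 dB
∠H = 0.00° − 165.63° = -165.63°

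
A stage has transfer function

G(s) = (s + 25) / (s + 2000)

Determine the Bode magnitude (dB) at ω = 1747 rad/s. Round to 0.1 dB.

-3.6 dB

At s = jω = j1747:
zero (s+25): 25 + j1747 → |·| = √(25²+1747²) = √3052634 ≈ 1747.2, ∠ = arctan(1747/25) ≈ 89.18°
pole (s+2000): 2000 + j1747 → |·| = √(2000²+1747²) = √7052009 ≈ 2655.6, ∠ = arctan(1747/2000) ≈ 41.14°
|G| = 1 · 1747.2 / 2655.6 ≈ 0.65793
Gain = 20 log₁₀(0.65793) ≈ -3.64 dB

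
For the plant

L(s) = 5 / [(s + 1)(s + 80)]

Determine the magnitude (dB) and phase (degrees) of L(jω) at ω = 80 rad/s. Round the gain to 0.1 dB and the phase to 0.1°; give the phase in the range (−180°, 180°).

-65.2 dB, -134.3°

At s = jω = j80:
pole (s+1): 1 + j80 → |·| = √(1²+80²) = √6401 ≈ 80.006, ∠ = arctan(80/1) ≈ 89.28°
pole (s+80): 80 + j80 → |·| = √(80²+80²) = √12800 ≈ 113.14, ∠ = arctan(80/80) ≈ 45.00°
|L| = 5 / 9051.9 ≈ 0.00055237
Gain = 20 log₁₀(0.00055237) ≈ -65.16 dB
∠L = 0.00° − 134.28° = -134.28°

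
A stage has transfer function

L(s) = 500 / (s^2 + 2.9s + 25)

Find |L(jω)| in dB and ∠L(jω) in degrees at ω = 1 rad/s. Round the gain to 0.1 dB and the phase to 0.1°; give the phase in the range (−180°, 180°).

26.3 dB, -6.9°

At s = jω = j1:
quadratic: (j1)² + 2.9·j1 + 25 = 24 + j2.9 → |·| ≈ 24.175, ∠ ≈ 6.89°
|L| = 500 / 24.175 ≈ 20.683
Gain = 20 log₁₀(20.683) ≈ 26.31 dB
∠L = 0.00° − 6.89° = -6.89°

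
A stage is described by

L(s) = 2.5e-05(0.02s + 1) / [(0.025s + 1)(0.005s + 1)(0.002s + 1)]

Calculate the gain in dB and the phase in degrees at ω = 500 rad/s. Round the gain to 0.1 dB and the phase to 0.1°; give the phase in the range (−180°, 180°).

At ω = 500 rad/s:
zero (1 + j500·0.02) = 1 + j10 → |·| ≈ 10.05, ∠ ≈ 84.29°
pole (1 + j500·0.025) = 1 + j12.5 → |·| ≈ 12.54, ∠ ≈ 85.43°
pole (1 + j500·0.005) = 1 + j2.5 → |·| ≈ 2.6926, ∠ ≈ 68.20°
pole (1 + j500·0.002) = 1 + j1 → |·| ≈ 1.4142, ∠ ≈ 45.00°
|L| = 2.5e-05 · 10.05 / (12.54 · 2.6926 · 1.4142) ≈ 5.2617e-06
Gain = 20 log₁₀(5.2617e-06) ≈ -105.58 dB
∠L = (84.29°) − (85.43° + 68.20° + 45.00°) = -114.34°

-105.6 dB, -114.3°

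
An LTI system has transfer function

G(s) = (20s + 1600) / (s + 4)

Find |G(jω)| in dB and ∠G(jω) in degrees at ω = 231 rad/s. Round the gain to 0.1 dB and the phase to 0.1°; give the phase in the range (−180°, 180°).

26.5 dB, -18.1°

Substitute s = j231:
Numerator: 20(j231) + 1600 = 1600 + j4620
Denominator: (j231) + 4 = 4 + j231
|N| = √(1600² + 4620²) ≈ 4889.2, ∠N ≈ 70.90°
|D| = √(4² + 231²) ≈ 231.03, ∠D ≈ 89.01°
|G| = 4889.2 / 231.03 ≈ 21.163
Gain = 20 log₁₀(21.163) ≈ 26.51 dB
∠G = 70.90° − 89.01° = -18.11°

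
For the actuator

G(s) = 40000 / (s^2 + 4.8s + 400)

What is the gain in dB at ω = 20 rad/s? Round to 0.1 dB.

52.4 dB

At s = jω = j20:
quadratic: (j20)² + 4.8·j20 + 400 = 0 + j96 → |·| ≈ 96, ∠ ≈ 90.00°
|G| = 40000 / 96 ≈ 416.67
Gain = 20 log₁₀(416.67) ≈ 52.40 dB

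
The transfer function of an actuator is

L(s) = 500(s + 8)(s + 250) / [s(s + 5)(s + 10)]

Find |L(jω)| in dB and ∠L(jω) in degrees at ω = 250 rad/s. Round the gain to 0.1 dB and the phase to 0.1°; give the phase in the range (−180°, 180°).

9.0 dB, -133.4°

At s = jω = j250:
zero (s+8): 8 + j250 → |·| = √(8²+250²) = √62564 ≈ 250.13, ∠ = arctan(250/8) ≈ 88.17°
zero (s+250): 250 + j250 → |·| = √(250²+250²) = √125000 ≈ 353.55, ∠ = arctan(250/250) ≈ 45.00°
pole (s+5): 5 + j250 → |·| = √(5²+250²) = √62525 ≈ 250.05, ∠ = arctan(250/5) ≈ 88.85°
pole (s+10): 10 + j250 → |·| = √(10²+250²) = √62600 ≈ 250.2, ∠ = arctan(250/10) ≈ 87.71°
pole at origin: |s| = 250, ∠ = 90.00° (in denominator)
|L| = 500 · 88433 / 1.5641e+07 ≈ 2.827
Gain = 20 log₁₀(2.827) ≈ 9.03 dB
∠L = 133.17° − 266.56° = -133.39°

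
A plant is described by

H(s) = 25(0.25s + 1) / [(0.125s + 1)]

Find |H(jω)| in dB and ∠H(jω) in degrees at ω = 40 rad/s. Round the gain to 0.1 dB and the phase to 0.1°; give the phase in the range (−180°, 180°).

At ω = 40 rad/s:
zero (1 + j40·0.25) = 1 + j10 → |·| ≈ 10.05, ∠ ≈ 84.29°
pole (1 + j40·0.125) = 1 + j5 → |·| ≈ 5.099, ∠ ≈ 78.69°
|H| = 25 · 10.05 / (5.099) ≈ 49.274
Gain = 20 log₁₀(49.274) ≈ 33.85 dB
∠H = (84.29°) − (78.69°) = 5.60°

33.9 dB, 5.6°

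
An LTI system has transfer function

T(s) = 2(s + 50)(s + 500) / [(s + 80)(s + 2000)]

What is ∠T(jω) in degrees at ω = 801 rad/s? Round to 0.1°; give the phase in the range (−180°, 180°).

At s = jω = j801:
zero (s+50): 50 + j801 → |·| = √(50²+801²) = √644101 ≈ 802.56, ∠ = arctan(801/50) ≈ 86.43°
zero (s+500): 500 + j801 → |·| = √(500²+801²) = √891601 ≈ 944.25, ∠ = arctan(801/500) ≈ 58.03°
pole (s+80): 80 + j801 → |·| = √(80²+801²) = √648001 ≈ 804.99, ∠ = arctan(801/80) ≈ 84.30°
pole (s+2000): 2000 + j801 → |·| = √(2000²+801²) = √4641601 ≈ 2154.4, ∠ = arctan(801/2000) ≈ 21.83°
∠T = 144.46° − 106.13° = 38.33°

38.3°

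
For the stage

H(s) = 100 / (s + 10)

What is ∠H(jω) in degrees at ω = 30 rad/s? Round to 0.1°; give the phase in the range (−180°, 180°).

-71.6°

Substitute s = j30:
Numerator: 100 = 100 + j0
Denominator: (j30) + 10 = 10 + j30
|N| = √(100² + 0²) ≈ 100, ∠N ≈ 0.00°
|D| = √(10² + 30²) ≈ 31.623, ∠D ≈ 71.57°
∠H = 0.00° − 71.57° = -71.57°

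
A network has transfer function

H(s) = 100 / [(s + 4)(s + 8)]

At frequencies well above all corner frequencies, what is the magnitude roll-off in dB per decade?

Each pole contributes −20 dB/decade at high frequency; each zero contributes +20 dB/decade.
Net: 0 zero(s) − 2 pole(s) → -40 dB/decade.

-40 dB/decade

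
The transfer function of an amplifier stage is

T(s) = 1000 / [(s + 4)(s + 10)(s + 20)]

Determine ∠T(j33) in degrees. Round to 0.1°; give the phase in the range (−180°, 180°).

145.0°

At s = jω = j33:
pole (s+4): 4 + j33 → |·| = √(4²+33²) = √1105 ≈ 33.242, ∠ = arctan(33/4) ≈ 83.09°
pole (s+10): 10 + j33 → |·| = √(10²+33²) = √1189 ≈ 34.482, ∠ = arctan(33/10) ≈ 73.14°
pole (s+20): 20 + j33 → |·| = √(20²+33²) = √1489 ≈ 38.588, ∠ = arctan(33/20) ≈ 58.78°
∠T = 0.00° − 215.01° = -215.01° ≡ 144.99° (principal value)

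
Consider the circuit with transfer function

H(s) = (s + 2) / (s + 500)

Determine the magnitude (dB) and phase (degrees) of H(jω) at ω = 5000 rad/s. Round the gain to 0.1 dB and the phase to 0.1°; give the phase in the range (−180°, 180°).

Substitute s = j5000:
Numerator: (j5000) + 2 = 2 + j5000
Denominator: (j5000) + 500 = 500 + j5000
|N| = √(2² + 5000²) ≈ 5000, ∠N ≈ 89.98°
|D| = √(500² + 5000²) ≈ 5024.9, ∠D ≈ 84.29°
|H| = 5000 / 5024.9 ≈ 0.99504
Gain = 20 log₁₀(0.99504) ≈ -0.04 dB
∠H = 89.98° − 84.29° = 5.69°

-0.0 dB, 5.7°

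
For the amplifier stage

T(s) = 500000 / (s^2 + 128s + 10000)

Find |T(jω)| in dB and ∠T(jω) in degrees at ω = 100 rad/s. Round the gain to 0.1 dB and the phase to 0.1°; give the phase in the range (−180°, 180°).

31.8 dB, -90.0°

At s = jω = j100:
quadratic: (j100)² + 128·j100 + 10000 = 0 + j12800 → |·| ≈ 12800, ∠ ≈ 90.00°
|T| = 500000 / 12800 ≈ 39.062
Gain = 20 log₁₀(39.062) ≈ 31.84 dB
∠T = 0.00° − 90.00° = -90.00°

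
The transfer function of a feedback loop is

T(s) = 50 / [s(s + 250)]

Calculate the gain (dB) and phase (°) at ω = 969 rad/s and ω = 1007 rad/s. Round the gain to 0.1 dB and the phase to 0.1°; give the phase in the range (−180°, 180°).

ω = 969: -85.8 dB, -165.5°; ω = 1007: -86.4 dB, -166.1°

At s = jω = j969:
pole (s+250): 250 + j969 → |·| = √(250²+969²) = √1001461 ≈ 1000.7, ∠ = arctan(969/250) ≈ 75.53°
pole at origin: |s| = 969, ∠ = 90.00° (in denominator)
|T| = 50 / 9.6968e+05 ≈ 5.1563e-05
Gain = 20 log₁₀(5.1563e-05) ≈ -85.75 dB
∠T = 0.00° − 165.53° = -165.53°

At s = jω = j1007:
pole (s+250): 250 + j1007 → |·| = √(250²+1007²) = √1076549 ≈ 1037.6, ∠ = arctan(1007/250) ≈ 76.06°
pole at origin: |s| = 1007, ∠ = 90.00° (in denominator)
|T| = 50 / 1.0449e+06 ≈ 4.7851e-05
Gain = 20 log₁₀(4.7851e-05) ≈ -86.40 dB
∠T = 0.00° − 166.06° = -166.06°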